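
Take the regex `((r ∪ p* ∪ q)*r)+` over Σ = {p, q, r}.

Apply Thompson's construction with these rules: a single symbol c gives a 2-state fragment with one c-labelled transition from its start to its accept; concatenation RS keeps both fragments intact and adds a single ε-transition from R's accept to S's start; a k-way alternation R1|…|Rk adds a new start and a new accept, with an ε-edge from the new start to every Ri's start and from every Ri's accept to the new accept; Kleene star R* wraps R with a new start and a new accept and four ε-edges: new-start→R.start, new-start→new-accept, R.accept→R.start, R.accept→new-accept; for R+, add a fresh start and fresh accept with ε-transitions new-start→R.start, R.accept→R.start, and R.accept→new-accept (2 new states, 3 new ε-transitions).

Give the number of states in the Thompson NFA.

16

Bottom-up over the parse tree:
Each of the 4 symbol leaves contributes a 2-state fragment.
  p* : 4 states
  r ∪ p* ∪ q : 10 states
  (r ∪ p* ∪ q)* : 12 states
  (r ∪ p* ∪ q)*r : 14 states
  ((r ∪ p* ∪ q)*r)+ : 16 states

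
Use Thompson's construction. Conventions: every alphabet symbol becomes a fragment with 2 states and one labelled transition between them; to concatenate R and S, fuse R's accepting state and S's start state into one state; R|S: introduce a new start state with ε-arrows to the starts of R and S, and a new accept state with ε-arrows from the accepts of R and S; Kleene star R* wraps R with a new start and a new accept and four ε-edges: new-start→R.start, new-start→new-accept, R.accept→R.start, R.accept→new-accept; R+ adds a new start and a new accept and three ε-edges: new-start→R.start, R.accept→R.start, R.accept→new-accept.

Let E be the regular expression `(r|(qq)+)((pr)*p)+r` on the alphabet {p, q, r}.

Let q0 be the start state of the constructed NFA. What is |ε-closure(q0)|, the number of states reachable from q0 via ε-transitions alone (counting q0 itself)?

4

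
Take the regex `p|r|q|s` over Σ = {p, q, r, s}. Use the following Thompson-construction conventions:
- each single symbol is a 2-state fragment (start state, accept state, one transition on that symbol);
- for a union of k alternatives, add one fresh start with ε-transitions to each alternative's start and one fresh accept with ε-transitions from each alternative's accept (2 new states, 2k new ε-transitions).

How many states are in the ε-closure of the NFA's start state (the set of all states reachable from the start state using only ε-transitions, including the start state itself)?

5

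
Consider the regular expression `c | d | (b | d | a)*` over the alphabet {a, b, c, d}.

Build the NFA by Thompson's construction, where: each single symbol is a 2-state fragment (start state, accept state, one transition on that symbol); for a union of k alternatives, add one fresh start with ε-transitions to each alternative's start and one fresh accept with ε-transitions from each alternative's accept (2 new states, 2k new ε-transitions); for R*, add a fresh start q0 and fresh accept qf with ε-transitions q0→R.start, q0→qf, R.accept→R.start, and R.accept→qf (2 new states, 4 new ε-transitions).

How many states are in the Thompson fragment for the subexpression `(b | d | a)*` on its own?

10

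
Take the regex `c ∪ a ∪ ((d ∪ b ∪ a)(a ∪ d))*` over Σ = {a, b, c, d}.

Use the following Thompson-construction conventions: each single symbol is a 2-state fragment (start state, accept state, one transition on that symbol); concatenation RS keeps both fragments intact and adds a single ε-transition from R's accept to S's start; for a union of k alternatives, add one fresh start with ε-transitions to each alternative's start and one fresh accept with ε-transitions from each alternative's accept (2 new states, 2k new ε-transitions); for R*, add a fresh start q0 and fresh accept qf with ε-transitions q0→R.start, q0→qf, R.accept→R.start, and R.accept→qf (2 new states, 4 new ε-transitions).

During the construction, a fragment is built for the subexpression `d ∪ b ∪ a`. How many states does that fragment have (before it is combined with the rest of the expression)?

Fragment for `d ∪ b ∪ a`:
Each of the 3 symbol leaves contributes a 2-state fragment.
  d ∪ b ∪ a = 8 states

8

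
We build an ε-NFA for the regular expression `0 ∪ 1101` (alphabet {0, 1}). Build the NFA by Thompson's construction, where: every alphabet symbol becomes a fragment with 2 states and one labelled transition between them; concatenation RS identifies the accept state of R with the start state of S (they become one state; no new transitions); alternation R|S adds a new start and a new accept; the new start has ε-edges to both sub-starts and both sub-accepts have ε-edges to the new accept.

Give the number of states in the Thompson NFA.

Building bottom-up:
Each of the 5 symbol leaves contributes a 2-state fragment.
  1101 : 5 states
  0 ∪ 1101 : 9 states

9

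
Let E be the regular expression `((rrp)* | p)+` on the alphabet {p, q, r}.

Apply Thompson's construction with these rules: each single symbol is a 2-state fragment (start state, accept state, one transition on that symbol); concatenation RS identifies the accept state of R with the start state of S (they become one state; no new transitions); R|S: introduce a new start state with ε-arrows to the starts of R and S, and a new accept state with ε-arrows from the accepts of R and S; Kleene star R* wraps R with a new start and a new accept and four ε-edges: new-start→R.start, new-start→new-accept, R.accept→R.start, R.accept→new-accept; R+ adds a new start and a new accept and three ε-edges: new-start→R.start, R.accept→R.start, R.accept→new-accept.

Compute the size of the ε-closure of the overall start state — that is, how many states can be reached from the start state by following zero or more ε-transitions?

8

Work bottom-up. For each fragment F, track |ε-closure(F.start)| and whether F's accept lies in that closure (i.e. whether F accepts ε). A single-symbol fragment has closure size 1 and does not accept ε.
  rrp : |closure| equals the left operand's closure size = 1 (its accept is not ε-reachable, so the closure stops there)
  (rrp)* : the star's fresh start ε-reaches both the body's start and the fresh accept: |closure| = 2 + 1 = 3
  (rrp)* | p : new start ε-reaches every alternative's start; at least one alternative accepts ε, so the union's new accept is reached too: |closure| = 1 + 3 + 1 + 1 = 6
  ((rrp)* | p)+ : new start ε-reaches the body's start; the body's accept is ε-reachable, so the new accept is too: |closure| = 1 + 6 + 1 = 8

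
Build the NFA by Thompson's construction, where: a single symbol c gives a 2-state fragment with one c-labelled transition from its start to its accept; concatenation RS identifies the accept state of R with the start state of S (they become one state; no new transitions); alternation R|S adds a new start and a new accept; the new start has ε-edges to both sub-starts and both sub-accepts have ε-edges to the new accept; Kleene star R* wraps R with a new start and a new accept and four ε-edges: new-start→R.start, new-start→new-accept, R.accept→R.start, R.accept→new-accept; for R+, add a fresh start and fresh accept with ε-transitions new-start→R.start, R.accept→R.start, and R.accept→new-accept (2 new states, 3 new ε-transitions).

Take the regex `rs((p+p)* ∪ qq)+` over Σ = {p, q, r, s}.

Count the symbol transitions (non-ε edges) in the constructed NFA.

6

By structural recursion:
Each of the 6 symbol leaves contributes exactly 1 symbol transition.
  p+ : 1 symbol transition
  p+p : 2 symbol transitions
  (p+p)* : 2 symbol transitions
  qq : 2 symbol transitions
  (p+p)* ∪ qq : 4 symbol transitions
  ((p+p)* ∪ qq)+ : 4 symbol transitions
  rs((p+p)* ∪ qq)+ : 6 symbol transitions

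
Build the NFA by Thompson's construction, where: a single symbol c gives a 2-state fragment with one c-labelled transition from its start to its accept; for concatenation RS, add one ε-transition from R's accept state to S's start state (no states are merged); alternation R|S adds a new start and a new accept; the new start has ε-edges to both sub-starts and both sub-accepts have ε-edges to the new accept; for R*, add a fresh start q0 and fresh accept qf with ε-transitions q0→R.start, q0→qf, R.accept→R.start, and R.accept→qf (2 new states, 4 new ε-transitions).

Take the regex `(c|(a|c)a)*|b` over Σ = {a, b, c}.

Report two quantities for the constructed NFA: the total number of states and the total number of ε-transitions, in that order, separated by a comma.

Per subexpression:
Each of the 5 symbol leaves contributes 2 states and 0 ε-transitions.
  a|c = 6 states, 4 ε-transitions
  (a|c)a = 8 states, 5 ε-transitions
  c|(a|c)a = 12 states, 9 ε-transitions
  (c|(a|c)a)* = 14 states, 13 ε-transitions
  (c|(a|c)a)*|b = 18 states, 17 ε-transitions

18, 17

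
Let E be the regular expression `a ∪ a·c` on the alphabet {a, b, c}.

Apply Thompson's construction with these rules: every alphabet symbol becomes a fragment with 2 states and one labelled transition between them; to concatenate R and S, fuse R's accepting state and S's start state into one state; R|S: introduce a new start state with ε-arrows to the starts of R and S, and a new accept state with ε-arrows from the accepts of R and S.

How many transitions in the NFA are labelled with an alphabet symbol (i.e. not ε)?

Recursing over subexpressions:
Each of the 3 symbol leaves contributes exactly 1 symbol transition.
  a·c — 2 symbol transitions
  a ∪ a·c — 3 symbol transitions

3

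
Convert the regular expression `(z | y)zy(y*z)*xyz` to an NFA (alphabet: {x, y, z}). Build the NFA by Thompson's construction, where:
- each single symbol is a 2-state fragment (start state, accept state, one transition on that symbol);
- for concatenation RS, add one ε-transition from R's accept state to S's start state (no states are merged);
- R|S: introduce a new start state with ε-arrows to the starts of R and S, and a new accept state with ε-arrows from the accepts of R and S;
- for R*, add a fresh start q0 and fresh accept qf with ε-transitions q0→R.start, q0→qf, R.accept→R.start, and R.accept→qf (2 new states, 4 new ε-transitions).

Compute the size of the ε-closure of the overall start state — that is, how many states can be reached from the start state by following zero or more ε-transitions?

3

Compute the ε-closure size of each fragment's start state recursively; a symbol fragment's start has no outgoing ε-edge, so its closure is just itself (size 1).
  z | y → new start ε-reaches every alternative's start; none of them accept ε, so the new accept is not reached: |ε-closure| = 1 + 1 + 1 = 3
  y* → new start has ε-edges to the inner start and to the new accept, so |ε-closure| = 2 + 1 = 3
  y*z → |ε-closure| = 3 + 1 = 4 (closure spills across the concat boundary because the left factor accepts ε)
  (y*z)* → |ε-closure| = 1 (new start) + 4 (body) + 1 (new accept) = 6
  (z | y)zy(y*z)*xyz → |ε-closure| equals the left operand's closure size = 3 (its accept is not ε-reachable, so the closure stops there)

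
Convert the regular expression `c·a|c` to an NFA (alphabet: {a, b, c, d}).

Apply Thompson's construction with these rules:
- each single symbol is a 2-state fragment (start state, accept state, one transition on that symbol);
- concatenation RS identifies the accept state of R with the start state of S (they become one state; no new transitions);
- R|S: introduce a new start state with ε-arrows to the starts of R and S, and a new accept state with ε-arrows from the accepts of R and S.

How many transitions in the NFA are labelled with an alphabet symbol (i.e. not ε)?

3

Recursing over subexpressions:
Each of the 3 symbol leaves contributes exactly 1 symbol transition.
  c·a : 2 symbol transitions
  c·a|c : 3 symbol transitions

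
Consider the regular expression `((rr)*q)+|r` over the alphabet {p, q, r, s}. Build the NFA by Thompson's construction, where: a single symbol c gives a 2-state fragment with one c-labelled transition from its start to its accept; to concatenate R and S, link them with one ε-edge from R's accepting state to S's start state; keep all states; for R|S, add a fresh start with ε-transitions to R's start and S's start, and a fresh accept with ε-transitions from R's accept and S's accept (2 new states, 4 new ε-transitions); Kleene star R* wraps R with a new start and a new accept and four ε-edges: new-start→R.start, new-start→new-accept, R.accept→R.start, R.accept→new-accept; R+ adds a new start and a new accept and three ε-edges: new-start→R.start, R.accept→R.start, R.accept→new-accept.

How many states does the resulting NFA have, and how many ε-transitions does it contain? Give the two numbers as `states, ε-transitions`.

14, 13

Bottom-up over the parse tree:
Each of the 4 symbol leaves contributes 2 states and 0 ε-transitions.
  rr = 4 states, 1 ε-transition
  (rr)* = 6 states, 5 ε-transitions
  (rr)*q = 8 states, 6 ε-transitions
  ((rr)*q)+ = 10 states, 9 ε-transitions
  ((rr)*q)+|r = 14 states, 13 ε-transitions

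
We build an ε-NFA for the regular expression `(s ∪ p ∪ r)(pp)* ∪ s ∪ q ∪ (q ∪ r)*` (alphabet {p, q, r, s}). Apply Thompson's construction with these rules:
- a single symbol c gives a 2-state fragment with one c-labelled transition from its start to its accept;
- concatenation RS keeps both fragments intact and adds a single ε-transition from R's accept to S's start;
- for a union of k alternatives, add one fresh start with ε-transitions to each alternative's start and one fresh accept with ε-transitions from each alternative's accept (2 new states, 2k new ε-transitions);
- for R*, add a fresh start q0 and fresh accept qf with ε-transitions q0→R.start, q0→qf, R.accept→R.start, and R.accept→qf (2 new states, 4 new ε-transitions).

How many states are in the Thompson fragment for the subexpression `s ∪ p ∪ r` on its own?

8

Fragment for `s ∪ p ∪ r`:
Each of the 3 symbol leaves contributes a 2-state fragment.
  s ∪ p ∪ r — 8 states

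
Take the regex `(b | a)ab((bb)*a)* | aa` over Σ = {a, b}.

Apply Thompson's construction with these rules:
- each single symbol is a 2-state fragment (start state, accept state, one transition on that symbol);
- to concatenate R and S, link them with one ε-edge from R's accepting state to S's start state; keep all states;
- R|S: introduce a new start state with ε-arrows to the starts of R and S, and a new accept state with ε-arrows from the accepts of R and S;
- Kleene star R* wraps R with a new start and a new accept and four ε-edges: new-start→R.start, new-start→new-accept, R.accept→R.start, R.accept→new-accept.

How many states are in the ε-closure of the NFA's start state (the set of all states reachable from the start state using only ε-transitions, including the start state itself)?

Work bottom-up. For each fragment F, track |ε-closure(F.start)| and whether F's accept lies in that closure (i.e. whether F accepts ε). A single-symbol fragment has closure size 1 and does not accept ε.
  b | a : new start ε-reaches every alternative's start; none of them accept ε, so the new accept is not reached: |ε-closure| = 1 + 1 + 1 = 3
  bb : same as the first factor's closure: |ε-closure| = 1
  (bb)* : new start has ε-edges to the inner start and to the new accept, so |ε-closure| = 2 + 1 = 3
  (bb)*a : |ε-closure| = 3 + 1 = 4 (closure spills across the concat boundary because the left factor accepts ε)
  ((bb)*a)* : new start has ε-edges to the inner start and to the new accept, so |ε-closure| = 2 + 4 = 6
  (b | a)ab((bb)*a)* : same as the first factor's closure: |ε-closure| = 3
  aa : same as the first factor's closure: |ε-closure| = 1
  (b | a)ab((bb)*a)* | aa : |ε-closure| = 1 + 3 + 1 = 5 (the new accept is not ε-reachable since no branch accepts ε)

5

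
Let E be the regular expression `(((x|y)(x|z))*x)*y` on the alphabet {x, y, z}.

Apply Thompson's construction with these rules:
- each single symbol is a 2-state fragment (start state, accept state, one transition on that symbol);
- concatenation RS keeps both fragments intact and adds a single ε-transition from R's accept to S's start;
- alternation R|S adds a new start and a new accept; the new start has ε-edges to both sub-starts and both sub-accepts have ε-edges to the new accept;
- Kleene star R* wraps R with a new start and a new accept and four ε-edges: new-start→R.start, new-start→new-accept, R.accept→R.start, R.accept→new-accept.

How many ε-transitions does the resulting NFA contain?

19

Per subexpression:
Each of the 6 symbol leaves contributes 0 ε-transitions.
  x|y : 4 ε-transitions
  x|z : 4 ε-transitions
  (x|y)(x|z) : 9 ε-transitions
  ((x|y)(x|z))* : 13 ε-transitions
  ((x|y)(x|z))*x : 14 ε-transitions
  (((x|y)(x|z))*x)* : 18 ε-transitions
  (((x|y)(x|z))*x)*y : 19 ε-transitions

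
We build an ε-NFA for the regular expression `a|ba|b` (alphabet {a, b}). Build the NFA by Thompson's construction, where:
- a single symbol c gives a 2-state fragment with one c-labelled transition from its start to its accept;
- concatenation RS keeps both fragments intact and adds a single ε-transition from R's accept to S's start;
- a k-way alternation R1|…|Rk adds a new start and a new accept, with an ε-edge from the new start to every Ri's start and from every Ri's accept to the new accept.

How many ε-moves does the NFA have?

7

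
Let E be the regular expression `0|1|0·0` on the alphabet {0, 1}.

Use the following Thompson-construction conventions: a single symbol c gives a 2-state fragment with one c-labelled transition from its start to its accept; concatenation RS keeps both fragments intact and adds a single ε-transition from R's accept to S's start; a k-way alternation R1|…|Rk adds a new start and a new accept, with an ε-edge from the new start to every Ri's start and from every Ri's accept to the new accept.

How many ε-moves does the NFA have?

7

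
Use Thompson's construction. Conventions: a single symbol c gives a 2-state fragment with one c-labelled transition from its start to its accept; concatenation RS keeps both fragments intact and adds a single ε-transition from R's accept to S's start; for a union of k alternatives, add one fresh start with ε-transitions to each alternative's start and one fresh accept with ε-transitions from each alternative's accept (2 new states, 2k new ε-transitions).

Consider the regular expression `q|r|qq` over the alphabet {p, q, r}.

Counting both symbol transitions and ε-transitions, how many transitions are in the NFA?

11

By structural recursion:
Each of the 4 symbol leaves contributes 1 transition (1 symbol, 0 ε).
  qq → 3 transitions (2 symbol, 1 ε)
  q|r|qq → 11 transitions (4 symbol, 7 ε)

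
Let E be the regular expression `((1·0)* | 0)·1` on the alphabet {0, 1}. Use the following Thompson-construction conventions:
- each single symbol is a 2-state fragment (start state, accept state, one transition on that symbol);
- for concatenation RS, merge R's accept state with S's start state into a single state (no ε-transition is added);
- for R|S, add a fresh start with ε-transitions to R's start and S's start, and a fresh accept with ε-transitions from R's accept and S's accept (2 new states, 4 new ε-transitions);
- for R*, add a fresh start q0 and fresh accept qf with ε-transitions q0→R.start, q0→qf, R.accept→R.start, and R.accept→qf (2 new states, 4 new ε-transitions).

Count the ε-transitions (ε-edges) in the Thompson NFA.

Bottom-up over the parse tree:
Each of the 4 symbol leaves contributes 0 ε-transitions.
  1·0 = 0 ε-transitions
  (1·0)* = 4 ε-transitions
  (1·0)* | 0 = 8 ε-transitions
  ((1·0)* | 0)·1 = 8 ε-transitions

8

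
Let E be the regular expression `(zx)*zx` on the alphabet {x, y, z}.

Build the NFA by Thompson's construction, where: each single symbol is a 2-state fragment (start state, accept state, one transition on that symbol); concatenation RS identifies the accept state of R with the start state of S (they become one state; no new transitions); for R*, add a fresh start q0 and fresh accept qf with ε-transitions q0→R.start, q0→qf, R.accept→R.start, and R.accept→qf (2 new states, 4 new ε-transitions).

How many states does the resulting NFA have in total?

7

Bottom-up over the parse tree:
Each of the 4 symbol leaves contributes a 2-state fragment.
  zx : 3 states
  (zx)* : 5 states
  (zx)*zx : 7 states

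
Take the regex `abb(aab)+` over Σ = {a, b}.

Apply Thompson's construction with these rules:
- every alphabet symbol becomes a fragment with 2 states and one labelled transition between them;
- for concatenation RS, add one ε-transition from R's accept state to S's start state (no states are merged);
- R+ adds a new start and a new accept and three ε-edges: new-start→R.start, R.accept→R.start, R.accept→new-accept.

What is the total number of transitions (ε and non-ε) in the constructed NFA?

14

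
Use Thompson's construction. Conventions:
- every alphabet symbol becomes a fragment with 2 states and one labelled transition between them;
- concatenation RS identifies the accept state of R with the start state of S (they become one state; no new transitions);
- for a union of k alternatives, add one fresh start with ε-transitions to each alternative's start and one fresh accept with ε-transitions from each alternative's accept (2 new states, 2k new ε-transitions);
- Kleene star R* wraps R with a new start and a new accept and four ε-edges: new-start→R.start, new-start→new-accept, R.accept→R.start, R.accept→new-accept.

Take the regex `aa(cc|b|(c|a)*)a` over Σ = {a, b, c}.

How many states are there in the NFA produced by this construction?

Bottom-up over the parse tree:
Each of the 8 symbol leaves contributes a 2-state fragment.
  cc = 3 states
  c|a = 6 states
  (c|a)* = 8 states
  cc|b|(c|a)* = 15 states
  aa(cc|b|(c|a)*)a = 18 states

18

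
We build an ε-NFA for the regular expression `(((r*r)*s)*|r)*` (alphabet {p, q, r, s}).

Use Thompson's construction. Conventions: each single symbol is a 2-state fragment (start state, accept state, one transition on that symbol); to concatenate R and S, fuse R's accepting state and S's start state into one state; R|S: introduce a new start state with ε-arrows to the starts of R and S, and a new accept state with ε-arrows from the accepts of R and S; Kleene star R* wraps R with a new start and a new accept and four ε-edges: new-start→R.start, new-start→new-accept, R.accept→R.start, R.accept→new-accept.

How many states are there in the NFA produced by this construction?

16

Per subexpression:
Each of the 4 symbol leaves contributes a 2-state fragment.
  r* = 4 states
  r*r = 5 states
  (r*r)* = 7 states
  (r*r)*s = 8 states
  ((r*r)*s)* = 10 states
  ((r*r)*s)*|r = 14 states
  (((r*r)*s)*|r)* = 16 states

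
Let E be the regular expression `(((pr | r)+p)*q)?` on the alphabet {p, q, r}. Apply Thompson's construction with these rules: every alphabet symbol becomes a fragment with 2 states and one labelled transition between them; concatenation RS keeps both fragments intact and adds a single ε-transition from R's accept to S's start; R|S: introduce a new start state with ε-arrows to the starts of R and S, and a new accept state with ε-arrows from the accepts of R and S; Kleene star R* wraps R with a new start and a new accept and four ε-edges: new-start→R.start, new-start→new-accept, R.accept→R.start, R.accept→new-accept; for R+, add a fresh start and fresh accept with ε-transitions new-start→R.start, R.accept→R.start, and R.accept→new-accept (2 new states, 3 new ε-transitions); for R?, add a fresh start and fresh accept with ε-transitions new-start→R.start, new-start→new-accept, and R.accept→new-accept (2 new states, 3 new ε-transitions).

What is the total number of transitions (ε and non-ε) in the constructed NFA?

Bottom-up over the parse tree:
Each of the 5 symbol leaves contributes 1 transition (1 symbol, 0 ε).
  pr — 3 transitions (2 symbol, 1 ε)
  pr | r — 8 transitions (3 symbol, 5 ε)
  (pr | r)+ — 11 transitions (3 symbol, 8 ε)
  (pr | r)+p — 13 transitions (4 symbol, 9 ε)
  ((pr | r)+p)* — 17 transitions (4 symbol, 13 ε)
  ((pr | r)+p)*q — 19 transitions (5 symbol, 14 ε)
  (((pr | r)+p)*q)? — 22 transitions (5 symbol, 17 ε)

22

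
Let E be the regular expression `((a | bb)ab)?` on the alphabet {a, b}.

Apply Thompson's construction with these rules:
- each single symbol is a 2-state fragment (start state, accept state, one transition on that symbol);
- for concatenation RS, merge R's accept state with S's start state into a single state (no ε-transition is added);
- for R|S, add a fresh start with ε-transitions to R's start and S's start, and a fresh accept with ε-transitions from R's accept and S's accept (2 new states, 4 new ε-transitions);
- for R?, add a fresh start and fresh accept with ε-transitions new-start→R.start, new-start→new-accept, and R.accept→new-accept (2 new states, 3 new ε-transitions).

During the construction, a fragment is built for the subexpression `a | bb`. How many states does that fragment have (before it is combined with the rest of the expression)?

7

Fragment for `a | bb`:
Each of the 3 symbol leaves contributes a 2-state fragment.
  bb — 3 states
  a | bb — 7 states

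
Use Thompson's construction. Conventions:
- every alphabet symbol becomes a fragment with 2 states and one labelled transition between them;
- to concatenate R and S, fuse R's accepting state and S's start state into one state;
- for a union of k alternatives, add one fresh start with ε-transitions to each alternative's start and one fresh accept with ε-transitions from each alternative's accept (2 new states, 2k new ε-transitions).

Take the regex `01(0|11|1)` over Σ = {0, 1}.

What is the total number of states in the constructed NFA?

Bottom-up over the parse tree:
Each of the 6 symbol leaves contributes a 2-state fragment.
  11 : 3 states
  0|11|1 : 9 states
  01(0|11|1) : 11 states

11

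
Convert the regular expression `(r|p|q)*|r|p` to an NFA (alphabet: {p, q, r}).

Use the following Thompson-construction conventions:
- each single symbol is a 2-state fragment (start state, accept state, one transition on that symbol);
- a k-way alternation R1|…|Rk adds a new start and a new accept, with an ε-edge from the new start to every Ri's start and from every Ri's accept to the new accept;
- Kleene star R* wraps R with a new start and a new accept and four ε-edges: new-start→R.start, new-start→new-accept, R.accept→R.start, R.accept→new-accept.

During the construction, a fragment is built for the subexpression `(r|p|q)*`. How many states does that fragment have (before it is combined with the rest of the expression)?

10

Fragment for `(r|p|q)*`:
Each of the 3 symbol leaves contributes a 2-state fragment.
  r|p|q — 8 states
  (r|p|q)* — 10 states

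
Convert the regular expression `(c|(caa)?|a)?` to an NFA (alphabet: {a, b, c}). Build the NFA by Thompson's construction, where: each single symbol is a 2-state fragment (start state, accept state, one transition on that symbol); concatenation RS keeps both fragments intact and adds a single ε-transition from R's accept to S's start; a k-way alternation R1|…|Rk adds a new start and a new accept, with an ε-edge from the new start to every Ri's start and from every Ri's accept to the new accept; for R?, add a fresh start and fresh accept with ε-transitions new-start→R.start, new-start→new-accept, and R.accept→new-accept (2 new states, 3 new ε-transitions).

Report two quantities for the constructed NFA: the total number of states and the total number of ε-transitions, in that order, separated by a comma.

16, 14

Per subexpression:
Each of the 5 symbol leaves contributes 2 states and 0 ε-transitions.
  caa : 6 states, 2 ε-transitions
  (caa)? : 8 states, 5 ε-transitions
  c|(caa)?|a : 14 states, 11 ε-transitions
  (c|(caa)?|a)? : 16 states, 14 ε-transitions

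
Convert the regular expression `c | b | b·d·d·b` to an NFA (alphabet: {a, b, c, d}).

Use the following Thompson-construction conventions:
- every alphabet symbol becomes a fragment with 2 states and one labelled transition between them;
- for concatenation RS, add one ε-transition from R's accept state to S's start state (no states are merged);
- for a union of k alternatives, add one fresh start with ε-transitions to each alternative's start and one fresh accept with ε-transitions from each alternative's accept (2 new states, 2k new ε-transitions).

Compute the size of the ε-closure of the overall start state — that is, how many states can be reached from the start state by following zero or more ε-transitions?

4

Work bottom-up. For each fragment F, track |ε-closure(F.start)| and whether F's accept lies in that closure (i.e. whether F accepts ε). A single-symbol fragment has closure size 1 and does not accept ε.
  b·d·d·b — |ε-closure| equals the left operand's closure size = 1 (its accept is not ε-reachable, so the closure stops there)
  c | b | b·d·d·b — new start ε-reaches every alternative's start; none of them accept ε, so the new accept is not reached: |ε-closure| = 1 + 1 + 1 + 1 = 4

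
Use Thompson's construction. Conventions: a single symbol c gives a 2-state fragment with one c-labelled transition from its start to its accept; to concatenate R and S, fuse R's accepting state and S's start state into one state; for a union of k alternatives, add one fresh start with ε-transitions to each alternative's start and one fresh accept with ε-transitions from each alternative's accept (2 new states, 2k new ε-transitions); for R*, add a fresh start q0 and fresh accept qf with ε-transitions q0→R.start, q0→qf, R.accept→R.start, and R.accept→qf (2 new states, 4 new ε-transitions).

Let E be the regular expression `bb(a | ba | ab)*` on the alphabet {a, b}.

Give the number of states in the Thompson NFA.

Bottom-up over the parse tree:
Each of the 7 symbol leaves contributes a 2-state fragment.
  ba = 3 states
  ab = 3 states
  a | ba | ab = 10 states
  (a | ba | ab)* = 12 states
  bb(a | ba | ab)* = 14 states

14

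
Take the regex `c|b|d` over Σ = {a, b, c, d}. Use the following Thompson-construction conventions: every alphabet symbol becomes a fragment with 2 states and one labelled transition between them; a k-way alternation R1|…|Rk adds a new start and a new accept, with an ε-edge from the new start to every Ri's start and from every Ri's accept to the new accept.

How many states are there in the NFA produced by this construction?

Recursing over subexpressions:
Each of the 3 symbol leaves contributes a 2-state fragment.
  c|b|d → 8 states

8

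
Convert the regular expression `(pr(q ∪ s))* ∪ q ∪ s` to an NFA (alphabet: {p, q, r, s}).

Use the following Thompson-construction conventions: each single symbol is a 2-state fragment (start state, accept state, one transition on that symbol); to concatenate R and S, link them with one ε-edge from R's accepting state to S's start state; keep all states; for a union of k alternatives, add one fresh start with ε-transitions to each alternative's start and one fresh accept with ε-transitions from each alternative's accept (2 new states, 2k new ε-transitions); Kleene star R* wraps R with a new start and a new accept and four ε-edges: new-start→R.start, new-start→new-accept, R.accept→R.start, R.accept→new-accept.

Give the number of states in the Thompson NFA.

18

Per subexpression:
Each of the 6 symbol leaves contributes a 2-state fragment.
  q ∪ s → 6 states
  pr(q ∪ s) → 10 states
  (pr(q ∪ s))* → 12 states
  (pr(q ∪ s))* ∪ q ∪ s → 18 states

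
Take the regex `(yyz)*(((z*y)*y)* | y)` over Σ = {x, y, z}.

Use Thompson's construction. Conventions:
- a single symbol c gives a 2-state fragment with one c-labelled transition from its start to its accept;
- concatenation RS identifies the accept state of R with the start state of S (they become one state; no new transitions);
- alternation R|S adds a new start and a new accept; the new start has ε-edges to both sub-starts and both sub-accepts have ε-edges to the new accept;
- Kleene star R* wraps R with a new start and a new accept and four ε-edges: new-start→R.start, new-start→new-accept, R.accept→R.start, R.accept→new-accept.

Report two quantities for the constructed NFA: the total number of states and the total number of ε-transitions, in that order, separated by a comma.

Per subexpression:
Each of the 7 symbol leaves contributes 2 states and 0 ε-transitions.
  yyz : 4 states, 0 ε-transitions
  (yyz)* : 6 states, 4 ε-transitions
  z* : 4 states, 4 ε-transitions
  z*y : 5 states, 4 ε-transitions
  (z*y)* : 7 states, 8 ε-transitions
  (z*y)*y : 8 states, 8 ε-transitions
  ((z*y)*y)* : 10 states, 12 ε-transitions
  ((z*y)*y)* | y : 14 states, 16 ε-transitions
  (yyz)*(((z*y)*y)* | y) : 19 states, 20 ε-transitions

19, 20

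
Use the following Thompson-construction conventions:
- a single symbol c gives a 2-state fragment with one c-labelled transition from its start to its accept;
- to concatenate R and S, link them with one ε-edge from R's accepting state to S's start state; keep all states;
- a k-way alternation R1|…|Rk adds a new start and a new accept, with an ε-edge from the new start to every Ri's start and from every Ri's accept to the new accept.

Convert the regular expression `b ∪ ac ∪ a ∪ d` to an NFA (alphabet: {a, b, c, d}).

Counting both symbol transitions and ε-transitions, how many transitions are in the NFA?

14

Recursing over subexpressions:
Each of the 5 symbol leaves contributes 1 transition (1 symbol, 0 ε).
  ac = 3 transitions (2 symbol, 1 ε)
  b ∪ ac ∪ a ∪ d = 14 transitions (5 symbol, 9 ε)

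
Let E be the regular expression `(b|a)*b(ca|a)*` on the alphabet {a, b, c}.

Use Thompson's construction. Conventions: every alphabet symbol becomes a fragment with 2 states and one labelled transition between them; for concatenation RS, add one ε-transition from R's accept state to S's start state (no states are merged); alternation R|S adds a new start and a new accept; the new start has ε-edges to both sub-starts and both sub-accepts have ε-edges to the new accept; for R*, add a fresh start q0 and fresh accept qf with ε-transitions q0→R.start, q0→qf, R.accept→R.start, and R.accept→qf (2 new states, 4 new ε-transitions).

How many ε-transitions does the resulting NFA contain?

19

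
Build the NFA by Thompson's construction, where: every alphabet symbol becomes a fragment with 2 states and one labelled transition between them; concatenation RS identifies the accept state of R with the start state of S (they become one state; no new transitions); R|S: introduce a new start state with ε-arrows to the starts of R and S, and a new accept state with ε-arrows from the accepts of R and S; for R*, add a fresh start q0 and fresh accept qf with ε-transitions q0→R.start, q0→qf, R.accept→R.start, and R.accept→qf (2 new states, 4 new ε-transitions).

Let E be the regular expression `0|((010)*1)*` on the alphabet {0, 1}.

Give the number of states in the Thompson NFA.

13

By structural recursion:
Each of the 5 symbol leaves contributes a 2-state fragment.
  010 — 4 states
  (010)* — 6 states
  (010)*1 — 7 states
  ((010)*1)* — 9 states
  0|((010)*1)* — 13 states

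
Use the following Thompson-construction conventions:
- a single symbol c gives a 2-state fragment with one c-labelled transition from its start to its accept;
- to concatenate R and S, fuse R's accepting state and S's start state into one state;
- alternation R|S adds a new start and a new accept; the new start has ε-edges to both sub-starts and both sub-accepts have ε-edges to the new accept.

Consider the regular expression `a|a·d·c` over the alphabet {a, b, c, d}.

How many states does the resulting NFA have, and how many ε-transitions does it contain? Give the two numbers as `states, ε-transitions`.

8, 4

Per subexpression:
Each of the 4 symbol leaves contributes 2 states and 0 ε-transitions.
  a·d·c = 4 states, 0 ε-transitions
  a|a·d·c = 8 states, 4 ε-transitions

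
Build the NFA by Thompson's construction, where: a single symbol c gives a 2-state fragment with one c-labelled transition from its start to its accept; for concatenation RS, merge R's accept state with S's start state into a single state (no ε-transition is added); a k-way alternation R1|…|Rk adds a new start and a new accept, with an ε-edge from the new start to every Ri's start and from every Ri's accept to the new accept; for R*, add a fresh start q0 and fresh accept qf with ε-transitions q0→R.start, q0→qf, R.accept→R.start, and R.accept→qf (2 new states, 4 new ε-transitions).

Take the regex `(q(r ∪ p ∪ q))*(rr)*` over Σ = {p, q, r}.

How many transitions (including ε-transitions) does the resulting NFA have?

Building bottom-up:
Each of the 6 symbol leaves contributes 1 transition (1 symbol, 0 ε).
  r ∪ p ∪ q → 9 transitions (3 symbol, 6 ε)
  q(r ∪ p ∪ q) → 10 transitions (4 symbol, 6 ε)
  (q(r ∪ p ∪ q))* → 14 transitions (4 symbol, 10 ε)
  rr → 2 transitions (2 symbol, 0 ε)
  (rr)* → 6 transitions (2 symbol, 4 ε)
  (q(r ∪ p ∪ q))*(rr)* → 20 transitions (6 symbol, 14 ε)

20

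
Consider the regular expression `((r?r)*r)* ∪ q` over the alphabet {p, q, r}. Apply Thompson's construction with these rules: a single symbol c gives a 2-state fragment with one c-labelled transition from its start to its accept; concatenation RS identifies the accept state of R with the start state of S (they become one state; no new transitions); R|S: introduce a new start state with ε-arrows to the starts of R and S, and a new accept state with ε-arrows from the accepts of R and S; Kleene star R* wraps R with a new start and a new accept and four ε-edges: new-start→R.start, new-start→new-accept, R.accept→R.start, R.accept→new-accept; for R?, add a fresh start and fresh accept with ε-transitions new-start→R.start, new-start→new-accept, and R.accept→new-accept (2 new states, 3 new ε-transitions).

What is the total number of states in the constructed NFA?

14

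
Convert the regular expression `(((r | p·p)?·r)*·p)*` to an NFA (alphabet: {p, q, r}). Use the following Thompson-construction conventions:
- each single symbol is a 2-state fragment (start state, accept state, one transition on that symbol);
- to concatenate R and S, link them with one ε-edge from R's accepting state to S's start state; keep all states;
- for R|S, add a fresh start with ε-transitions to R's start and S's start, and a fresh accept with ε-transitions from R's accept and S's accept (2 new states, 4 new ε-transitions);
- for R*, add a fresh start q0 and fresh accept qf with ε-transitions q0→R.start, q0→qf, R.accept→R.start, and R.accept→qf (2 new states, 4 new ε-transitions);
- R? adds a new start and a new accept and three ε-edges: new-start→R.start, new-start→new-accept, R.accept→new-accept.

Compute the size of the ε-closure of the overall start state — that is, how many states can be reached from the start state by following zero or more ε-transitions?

Let C(F) = |ε-closure(F.start)| within fragment F, and note whether F accepts ε. Symbol fragments have C = 1 and do not accept ε. Then:
  p·p : |closure| equals the left operand's closure size = 1 (its accept is not ε-reachable, so the closure stops there)
  r | p·p : |closure| = 1 + 1 + 1 = 3 (the new accept is not ε-reachable since no branch accepts ε)
  (r | p·p)? : new start has ε-edges to the inner start and to the new accept, so |closure| = 2 + 3 = 5
  (r | p·p)?·r : |closure| = 5 + 1 = 6 (closure spills across the concat boundary because the left factor accepts ε)
  ((r | p·p)?·r)* : |closure| = 1 (new start) + 6 (body) + 1 (new accept) = 8
  ((r | p·p)?·r)*·p : the left operand accepts ε, so the closure extends into the next operand (via the concat ε-link); |closure| = 8 + 1 = 9
  (((r | p·p)?·r)*·p)* : the star's fresh start ε-reaches both the body's start and the fresh accept: |closure| = 2 + 9 = 11

11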